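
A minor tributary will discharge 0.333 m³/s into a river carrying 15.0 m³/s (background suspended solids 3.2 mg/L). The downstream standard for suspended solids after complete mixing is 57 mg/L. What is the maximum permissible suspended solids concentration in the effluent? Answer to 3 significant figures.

At the limit, (Qr·Cr + Qe·Cₑ)/(Qr + Qe) = 57:
Cₑ = (15.33·57 − 15.00·3.200) / 0.3330 = 2480 mg/L.

2480 mg/L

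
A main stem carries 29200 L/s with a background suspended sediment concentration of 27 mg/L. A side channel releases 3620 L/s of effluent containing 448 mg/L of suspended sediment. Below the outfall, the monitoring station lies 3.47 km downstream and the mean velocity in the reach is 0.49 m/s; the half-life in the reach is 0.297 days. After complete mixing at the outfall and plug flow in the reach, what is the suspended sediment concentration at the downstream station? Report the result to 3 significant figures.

Mass balance: C = (29200·27.00 + 3620·448.0) / 32820 = 2410000/32820 = 73.44 mg/L.
Travel time t = 3.47·1000 / 0.49 = 7082 s = 1.967 h.
Half-life 0.297 d → k = ln 2 / 0.297 = 2.334 d⁻¹.
Applying C = C₀e^(−kt): 73.44 × 0.8259 = 60.65 mg/L.

60.7 mg/L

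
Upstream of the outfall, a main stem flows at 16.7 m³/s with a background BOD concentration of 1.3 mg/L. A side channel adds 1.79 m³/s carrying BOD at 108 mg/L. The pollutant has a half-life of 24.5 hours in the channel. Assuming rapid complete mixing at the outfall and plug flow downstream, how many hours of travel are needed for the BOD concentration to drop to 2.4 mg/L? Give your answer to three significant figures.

Flow-weighted average: C = (16.70·1.300 + 1.790·108.0) / 18.49 = 215.0/18.49 = 11.63 mg/L.
Half-life 24.5 h → k = ln 2 / 24.5 = 0.02829 h⁻¹ = 0.6790 d⁻¹.
11.63·exp(−k·t) = 2.4 → t = ln(11.63/2.4)/k = 200800 s = 55.78 h.

55.8 h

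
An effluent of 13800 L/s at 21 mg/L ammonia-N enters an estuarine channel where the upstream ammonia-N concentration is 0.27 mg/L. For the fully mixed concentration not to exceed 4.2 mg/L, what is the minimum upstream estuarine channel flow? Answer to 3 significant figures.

59000 L/s

Set C_mix = 4.2: (Q·0.2700 + 13800·21.00) / (Q + 13800) = 4.2
→ Q = 13800·(21.00 − 4.2)/(4.2 − 0.2700) = 58990 L/s.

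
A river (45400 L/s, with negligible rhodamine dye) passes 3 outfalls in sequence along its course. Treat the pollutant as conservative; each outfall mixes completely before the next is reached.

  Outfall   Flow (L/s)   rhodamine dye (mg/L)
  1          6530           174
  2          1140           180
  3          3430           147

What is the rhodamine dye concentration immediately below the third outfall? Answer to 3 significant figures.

32.7 mg/L

Outfall 1: combined Q = 51930 L/s; C = (45400·0 + 6530·174.0)/51930 = 21.88 mg/L.
Outfall 2: combined Q = 53070 L/s; C = (51930·21.88 + 1140·180.0)/53070 = 25.28 mg/L.
Outfall 3: combined Q = 56500 L/s; C = (53070·25.28 + 3430·147.0)/56500 = 32.67 mg/L.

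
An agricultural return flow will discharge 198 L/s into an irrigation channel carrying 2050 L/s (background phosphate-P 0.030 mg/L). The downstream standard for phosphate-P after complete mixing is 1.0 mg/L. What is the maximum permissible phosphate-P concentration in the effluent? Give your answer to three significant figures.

11.0 mg/L

At the limit, (Qr·Cr + Qe·Cₑ)/(Qr + Qe) = 1.0:
Cₑ = (2248·1.0 − 2050·0.03000) / 198.0 = 11.04 mg/L.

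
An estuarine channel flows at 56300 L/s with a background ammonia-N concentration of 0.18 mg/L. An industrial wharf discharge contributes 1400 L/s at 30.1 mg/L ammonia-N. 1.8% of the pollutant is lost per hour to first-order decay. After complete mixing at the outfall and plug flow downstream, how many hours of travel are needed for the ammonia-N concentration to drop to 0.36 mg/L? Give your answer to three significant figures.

After mixing, C = (56300·0.1800 + 1400·30.10) / 57700 = 52270/57700 = 0.9060 mg/L.
1.8%/h lost → k = −ln(1 − 0.018) = 0.01816 h⁻¹.
0.9060·exp(−k·t) = 0.36 → t = ln(0.9060/0.36)/k = 182900 s = 50.81 h.

50.8 h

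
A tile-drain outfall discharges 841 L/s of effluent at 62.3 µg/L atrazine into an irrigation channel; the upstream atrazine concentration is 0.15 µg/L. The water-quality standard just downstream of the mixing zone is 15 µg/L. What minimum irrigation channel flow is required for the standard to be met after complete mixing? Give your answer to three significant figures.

2680 L/s

Set C_mix = 15: (Q·0.1500 + 841.0·62.30) / (Q + 841.0) = 15
→ Q = 841.0·(62.30 − 15)/(15 − 0.1500) = 2679 L/s.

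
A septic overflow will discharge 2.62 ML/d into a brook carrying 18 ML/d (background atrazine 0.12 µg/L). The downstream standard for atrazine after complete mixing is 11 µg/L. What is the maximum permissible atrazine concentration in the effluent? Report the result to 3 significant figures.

85.7 µg/L

At the limit, (Qr·Cr + Qe·Cₑ)/(Qr + Qe) = 11:
Cₑ = (20.62·11 − 18.00·0.1200) / 2.620 = 85.75 µg/L.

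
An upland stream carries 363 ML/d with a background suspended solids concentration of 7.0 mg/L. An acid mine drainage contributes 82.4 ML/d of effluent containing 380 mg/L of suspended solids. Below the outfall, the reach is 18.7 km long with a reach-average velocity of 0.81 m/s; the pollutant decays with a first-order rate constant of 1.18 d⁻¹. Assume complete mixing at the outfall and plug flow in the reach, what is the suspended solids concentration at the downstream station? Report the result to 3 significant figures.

55.5 mg/L

Conservation of mass: C = (363.0·7.000 + 82.40·380.0) / 445.4 = 33850/445.4 = 76.01 mg/L.
Travel time t = 18.7·1000 / 0.81 = 23090 s = 6.413 h.
Decay over the reach: 76.01·exp(−kt) = 76.01·0.7296 = 55.45 mg/L.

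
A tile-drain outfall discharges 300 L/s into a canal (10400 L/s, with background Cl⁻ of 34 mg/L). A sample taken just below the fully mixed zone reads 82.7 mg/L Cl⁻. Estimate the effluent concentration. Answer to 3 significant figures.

1770 mg/L

Mass balance: 10400·34.00 + 300.0·Cₑ = 10700·82.70
→ Cₑ = (10700·82.70 − 10400·34.00) / 300.0 = 1771 mg/L.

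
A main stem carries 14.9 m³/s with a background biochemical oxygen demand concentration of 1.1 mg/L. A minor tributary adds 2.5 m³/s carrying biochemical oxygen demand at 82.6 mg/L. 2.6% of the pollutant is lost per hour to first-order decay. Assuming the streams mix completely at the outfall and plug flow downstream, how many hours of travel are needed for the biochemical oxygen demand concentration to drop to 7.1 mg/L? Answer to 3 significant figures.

22.4 h

Flow-weighted average: C = (14.90·1.100 + 2.500·82.60) / 17.40 = 222.9/17.40 = 12.81 mg/L.
2.6%/h lost → k = −ln(1 − 0.026) = 0.02634 h⁻¹.
12.81·exp(−k·t) = 7.1 → t = ln(12.81/7.1)/k = 80640 s = 22.40 h.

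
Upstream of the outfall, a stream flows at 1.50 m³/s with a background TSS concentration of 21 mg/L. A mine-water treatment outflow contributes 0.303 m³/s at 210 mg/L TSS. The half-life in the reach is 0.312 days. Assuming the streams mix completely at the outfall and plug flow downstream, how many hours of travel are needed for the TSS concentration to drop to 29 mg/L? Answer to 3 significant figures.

Flow-weighted average: C = (1.500·21.00 + 0.3030·210.0) / 1.803 = 95.13/1.803 = 52.76 mg/L.
Half-life 0.312 d → k = ln 2 / 0.312 = 2.222 d⁻¹.
52.76·exp(−k·t) = 29 → t = ln(52.76/29)/k = 23280 s = 6.465 h.

6.47 h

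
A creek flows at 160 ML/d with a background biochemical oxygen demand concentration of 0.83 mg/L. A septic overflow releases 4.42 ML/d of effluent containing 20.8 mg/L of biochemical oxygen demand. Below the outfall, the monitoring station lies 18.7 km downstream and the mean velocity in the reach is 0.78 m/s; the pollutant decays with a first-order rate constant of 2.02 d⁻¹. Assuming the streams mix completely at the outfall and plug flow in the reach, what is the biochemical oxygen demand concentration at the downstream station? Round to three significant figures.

Conservation of mass: C = (160.0·0.8300 + 4.420·20.80) / 164.4 = 224.7/164.4 = 1.367 mg/L.
Travel time t = 18.7·1000 / 0.78 = 23970 s = 6.660 h.
Decay over the reach: 1.367·exp(−kt) = 1.367·0.5709 = 0.7804 mg/L.

0.780 mg/L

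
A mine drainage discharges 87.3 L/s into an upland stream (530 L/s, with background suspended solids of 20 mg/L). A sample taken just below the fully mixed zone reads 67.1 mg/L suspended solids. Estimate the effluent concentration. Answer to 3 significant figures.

Mass balance: 530.0·20.00 + 87.30·Cₑ = 617.3·67.10
→ Cₑ = (617.3·67.10 − 530.0·20.00) / 87.30 = 353.0 mg/L.

353 mg/L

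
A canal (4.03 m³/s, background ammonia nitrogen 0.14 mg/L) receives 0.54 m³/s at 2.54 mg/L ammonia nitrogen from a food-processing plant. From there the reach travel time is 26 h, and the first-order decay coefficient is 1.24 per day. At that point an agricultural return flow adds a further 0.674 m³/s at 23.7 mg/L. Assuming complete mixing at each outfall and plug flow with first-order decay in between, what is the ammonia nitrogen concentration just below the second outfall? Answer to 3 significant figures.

3.14 mg/L

After mixing, C = (4.030·0.1400 + 0.5400·2.540) / 4.570 = 1.936/4.570 = 0.4236 mg/L; combined flow 4.570 m³/s.
After decay, C = 0.4236 × e^(−kt) = 0.4236 × 0.2610 = 0.1105 mg/L.
At the second outfall, C = (4.570·0.1105 + 0.6740·23.70) / (4.570 + 0.6740) = 3.142 mg/L.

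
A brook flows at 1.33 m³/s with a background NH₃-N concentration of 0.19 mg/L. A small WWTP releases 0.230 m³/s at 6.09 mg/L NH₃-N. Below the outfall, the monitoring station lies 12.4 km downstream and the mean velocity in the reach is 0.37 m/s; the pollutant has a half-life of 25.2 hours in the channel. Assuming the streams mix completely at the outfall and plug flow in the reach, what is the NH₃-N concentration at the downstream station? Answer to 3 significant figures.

Flow-weighted average: C = (1.330·0.1900 + 0.2300·6.090) / 1.560 = 1.653/1.560 = 1.060 mg/L.
Travel time t = 12.4·1000 / 0.37 = 33510 s = 9.309 h.
Half-life 25.2 h → k = ln 2 / 25.2 = 0.02751 h⁻¹ = 0.6601 d⁻¹.
First-order decay: C = 1.060·exp(−k·t) = 1.060·0.7741 = 0.8204 mg/L.

0.820 mg/L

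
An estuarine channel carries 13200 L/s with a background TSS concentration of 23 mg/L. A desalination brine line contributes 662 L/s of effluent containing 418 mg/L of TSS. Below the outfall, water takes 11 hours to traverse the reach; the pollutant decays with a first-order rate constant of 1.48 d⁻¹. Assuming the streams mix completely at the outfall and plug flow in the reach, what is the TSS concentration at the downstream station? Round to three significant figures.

21.2 mg/L

After mixing, C = (13200·23.00 + 662.0·418.0) / 13860 = 580300/13860 = 41.86 mg/L.
Applying C = C₀e^(−kt): 41.86 × 0.5075 = 21.24 mg/L.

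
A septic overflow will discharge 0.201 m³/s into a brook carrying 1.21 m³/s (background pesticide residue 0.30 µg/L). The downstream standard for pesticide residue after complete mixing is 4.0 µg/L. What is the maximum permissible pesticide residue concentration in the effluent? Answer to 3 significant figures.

26.3 µg/L

At the limit, (Qr·Cr + Qe·Cₑ)/(Qr + Qe) = 4.0:
Cₑ = (1.411·4.0 − 1.210·0.3000) / 0.2010 = 26.27 µg/L.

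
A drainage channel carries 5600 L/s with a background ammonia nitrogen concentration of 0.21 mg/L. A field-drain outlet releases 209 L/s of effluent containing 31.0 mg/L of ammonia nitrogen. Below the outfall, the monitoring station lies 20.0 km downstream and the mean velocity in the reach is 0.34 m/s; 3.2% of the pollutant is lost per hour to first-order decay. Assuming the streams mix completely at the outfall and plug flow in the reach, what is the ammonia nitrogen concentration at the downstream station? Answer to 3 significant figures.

0.775 mg/L

Mixed concentration C = ΣQC/ΣQ = (5600·0.2100 + 209.0·31.00) / 5809 = 7655/5809 = 1.318 mg/L.
Travel time t = 20.0·1000 / 0.34 = 58820 s = 16.34 h.
3.2%/h lost → k = −ln(1 − 0.032) = 0.03252 h⁻¹.
Decay over the reach: 1.318·exp(−kt) = 1.318·0.5878 = 0.7745 mg/L.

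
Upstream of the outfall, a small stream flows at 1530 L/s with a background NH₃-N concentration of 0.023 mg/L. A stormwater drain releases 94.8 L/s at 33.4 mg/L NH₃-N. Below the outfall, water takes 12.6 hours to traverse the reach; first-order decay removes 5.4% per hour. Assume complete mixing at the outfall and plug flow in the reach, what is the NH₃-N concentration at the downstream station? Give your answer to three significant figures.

After mixing, C = (1530·0.02300 + 94.80·33.40) / 1625 = 3202/1625 = 1.970 mg/L.
5.4%/h lost → k = −ln(1 − 0.054) = 0.05551 h⁻¹.
Decay over the reach: 1.970·exp(−kt) = 1.970·0.4969 = 0.9790 mg/L.

0.979 mg/L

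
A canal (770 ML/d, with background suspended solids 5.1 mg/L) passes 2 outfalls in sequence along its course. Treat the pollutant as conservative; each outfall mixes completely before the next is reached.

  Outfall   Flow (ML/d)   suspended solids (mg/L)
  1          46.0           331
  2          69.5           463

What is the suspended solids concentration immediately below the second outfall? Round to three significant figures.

58.0 mg/L

Outfall 1: combined Q = 816.0 ML/d; C = (770.0·5.100 + 46.00·331.0)/816.0 = 23.47 mg/L.
Outfall 2: combined Q = 885.5 ML/d; C = (816.0·23.47 + 69.50·463.0)/885.5 = 57.97 mg/L.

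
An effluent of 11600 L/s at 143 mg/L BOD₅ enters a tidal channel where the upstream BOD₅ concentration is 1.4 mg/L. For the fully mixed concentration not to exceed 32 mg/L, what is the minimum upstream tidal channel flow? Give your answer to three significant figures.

42100 L/s

Set C_mix = 32: (Q·1.400 + 11600·143.0) / (Q + 11600) = 32
→ Q = 11600·(143.0 − 32)/(32 − 1.400) = 42080 L/s.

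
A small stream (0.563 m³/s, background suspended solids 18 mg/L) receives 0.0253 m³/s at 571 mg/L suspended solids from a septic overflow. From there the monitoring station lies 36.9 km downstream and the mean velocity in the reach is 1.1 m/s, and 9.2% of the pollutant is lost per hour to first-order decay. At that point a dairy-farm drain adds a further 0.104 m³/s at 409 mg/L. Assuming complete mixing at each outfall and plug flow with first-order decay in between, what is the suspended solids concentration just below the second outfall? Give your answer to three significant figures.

After mixing, C = (0.5630·18.00 + 0.02530·571.0) / 0.5883 = 24.58/0.5883 = 41.78 mg/L; combined flow 0.5883 m³/s.
Travel time t = 36.9·1000 / 1.1 = 33550 s = 9.318 h.
9.2%/h lost → k = −ln(1 − 0.092) = 0.09651 h⁻¹.
After decay, C = 41.78 × e^(−kt) = 41.78 × 0.4069 = 17.00 mg/L.
Second outfall: C = (0.5883·17.00 + 0.1040·409.0)/0.6923 = 75.89 mg/L.

75.9 mg/L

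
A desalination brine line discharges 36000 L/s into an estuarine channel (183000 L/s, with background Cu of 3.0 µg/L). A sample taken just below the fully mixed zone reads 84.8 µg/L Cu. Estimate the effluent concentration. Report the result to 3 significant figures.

Mass balance: 183000·3.000 + 36000·Cₑ = 219000·84.80
→ Cₑ = (219000·84.80 − 183000·3.000) / 36000 = 500.6 µg/L.

501 µg/L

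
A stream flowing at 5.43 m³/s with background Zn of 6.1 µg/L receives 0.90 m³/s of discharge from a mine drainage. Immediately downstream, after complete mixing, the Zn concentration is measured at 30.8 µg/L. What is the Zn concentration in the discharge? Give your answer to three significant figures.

Mass balance: 5.430·6.100 + 0.9000·Cₑ = 6.330·30.80
→ Cₑ = (6.330·30.80 − 5.430·6.100) / 0.9000 = 179.8 µg/L.

180 µg/L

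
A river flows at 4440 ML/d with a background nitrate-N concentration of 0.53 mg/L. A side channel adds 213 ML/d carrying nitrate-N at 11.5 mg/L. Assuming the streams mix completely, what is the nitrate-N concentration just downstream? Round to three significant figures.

1.03 mg/L

Flow-weighted average: C = (4440·0.5300 + 213.0·11.50) / 4653 = 4803/4653 = 1.032 mg/L.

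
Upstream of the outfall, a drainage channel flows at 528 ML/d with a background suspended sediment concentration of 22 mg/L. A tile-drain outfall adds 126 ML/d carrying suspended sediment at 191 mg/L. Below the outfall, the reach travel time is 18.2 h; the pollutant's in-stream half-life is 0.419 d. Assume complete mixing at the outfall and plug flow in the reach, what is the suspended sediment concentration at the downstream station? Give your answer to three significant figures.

Mass balance: C = (528.0·22.00 + 126.0·191.0) / 654.0 = 35680/654.0 = 54.56 mg/L.
Half-life 0.419 d → k = ln 2 / 0.419 = 1.654 d⁻¹.
Decay over the reach: 54.56·exp(−kt) = 54.56·0.2852 = 15.56 mg/L.

15.6 mg/L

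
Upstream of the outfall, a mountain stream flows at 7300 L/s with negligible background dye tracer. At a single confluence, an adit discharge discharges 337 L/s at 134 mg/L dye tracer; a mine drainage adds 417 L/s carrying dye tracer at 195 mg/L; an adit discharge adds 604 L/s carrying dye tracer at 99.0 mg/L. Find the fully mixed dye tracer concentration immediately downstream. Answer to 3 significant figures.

21.5 mg/L

Mixed concentration C = ΣQC/ΣQ = (7300·0 + 337.0·134.0 + 417.0·195.0 + 604.0·99.00) / 8658 = 186300/8658 = 21.51 mg/L.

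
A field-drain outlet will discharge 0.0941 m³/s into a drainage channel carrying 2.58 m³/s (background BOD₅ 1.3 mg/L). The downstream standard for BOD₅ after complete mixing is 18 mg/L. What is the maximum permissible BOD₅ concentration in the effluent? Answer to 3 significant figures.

476 mg/L

At the limit, (Qr·Cr + Qe·Cₑ)/(Qr + Qe) = 18:
Cₑ = (2.674·18 − 2.580·1.300) / 0.09410 = 475.9 mg/L.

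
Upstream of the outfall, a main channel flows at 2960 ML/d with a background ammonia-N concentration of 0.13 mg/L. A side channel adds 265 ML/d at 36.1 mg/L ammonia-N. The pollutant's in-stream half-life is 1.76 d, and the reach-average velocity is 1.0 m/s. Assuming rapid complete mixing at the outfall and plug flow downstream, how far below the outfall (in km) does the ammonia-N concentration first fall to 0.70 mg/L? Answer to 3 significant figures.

325 km

Mixed concentration C = ΣQC/ΣQ = (2960·0.1300 + 265.0·36.10) / 3225 = 9951/3225 = 3.086 mg/L.
Half-life 1.76 d → k = ln 2 / 1.76 = 0.3938 d⁻¹.
Set 3.086·exp(−k·t) = 0.70 → t = ln(3.086/0.70)/k = 325400 s = 90.40 h.
Distance = v·t = 1.0·325400 = 325400 m = 325.4 km.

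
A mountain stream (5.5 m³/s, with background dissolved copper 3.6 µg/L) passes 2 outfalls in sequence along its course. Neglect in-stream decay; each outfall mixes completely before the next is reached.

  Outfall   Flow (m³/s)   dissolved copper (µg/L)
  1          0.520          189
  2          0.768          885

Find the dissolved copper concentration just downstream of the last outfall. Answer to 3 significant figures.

Below outfall 1: Q → 6.020 m³/s, C = (5.500·3.600 + 0.5200·189.0)/6.020 = 19.61 µg/L.
Below outfall 2: Q → 6.788 m³/s, C = (6.020·19.61 + 0.7680·885.0)/6.788 = 117.5 µg/L.

118 µg/L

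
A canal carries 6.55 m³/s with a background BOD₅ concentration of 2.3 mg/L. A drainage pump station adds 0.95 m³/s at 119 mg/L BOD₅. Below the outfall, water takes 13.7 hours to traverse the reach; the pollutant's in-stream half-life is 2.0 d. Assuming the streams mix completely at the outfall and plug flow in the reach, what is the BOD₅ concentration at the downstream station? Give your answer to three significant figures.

14.0 mg/L

Mixed concentration C = ΣQC/ΣQ = (6.550·2.300 + 0.9500·119.0) / 7.500 = 128.1/7.500 = 17.08 mg/L.
Half-life 2.0 d → k = ln 2 / 2.0 = 0.3466 d⁻¹.
Applying C = C₀e^(−kt): 17.08 × 0.8205 = 14.02 mg/L.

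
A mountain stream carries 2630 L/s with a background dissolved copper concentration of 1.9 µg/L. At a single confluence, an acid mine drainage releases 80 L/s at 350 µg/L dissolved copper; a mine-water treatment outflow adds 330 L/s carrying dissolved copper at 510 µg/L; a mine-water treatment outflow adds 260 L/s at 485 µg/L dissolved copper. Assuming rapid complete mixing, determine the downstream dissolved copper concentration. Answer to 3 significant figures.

After mixing, C = (2630·1.900 + 80.00·350.0 + 330.0·510.0 + 260.0·485.0) / 3300 = 327400/3300 = 99.21 µg/L.

99.2 µg/L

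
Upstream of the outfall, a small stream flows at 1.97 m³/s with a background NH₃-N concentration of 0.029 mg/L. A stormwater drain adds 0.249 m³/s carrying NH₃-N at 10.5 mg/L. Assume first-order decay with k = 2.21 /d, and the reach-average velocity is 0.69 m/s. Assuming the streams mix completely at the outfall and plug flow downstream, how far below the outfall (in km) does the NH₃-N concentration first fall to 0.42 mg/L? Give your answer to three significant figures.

Flow-weighted average: C = (1.970·0.02900 + 0.2490·10.50) / 2.219 = 2.672/2.219 = 1.204 mg/L.
Set 1.204·exp(−k·t) = 0.42 → t = ln(1.204/0.42)/k = 41170 s = 11.44 h.
Distance = v·t = 0.69·41170 = 28410 m = 28.41 km.

28.4 km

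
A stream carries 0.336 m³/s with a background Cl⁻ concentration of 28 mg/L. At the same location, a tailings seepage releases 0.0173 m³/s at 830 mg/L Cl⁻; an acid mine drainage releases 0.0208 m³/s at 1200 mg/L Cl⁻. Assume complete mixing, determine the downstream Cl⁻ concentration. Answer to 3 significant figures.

130 mg/L

Mixed concentration C = ΣQC/ΣQ = (0.3360·28.00 + 0.01730·830.0 + 0.02080·1200) / 0.3741 = 48.73/0.3741 = 130.3 mg/L.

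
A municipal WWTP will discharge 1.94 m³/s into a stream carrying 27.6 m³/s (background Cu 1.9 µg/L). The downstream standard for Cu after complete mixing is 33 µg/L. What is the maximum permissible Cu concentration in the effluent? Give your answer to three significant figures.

475 µg/L

At the limit, (Qr·Cr + Qe·Cₑ)/(Qr + Qe) = 33:
Cₑ = (29.54·33 − 27.60·1.900) / 1.940 = 475.5 µg/L.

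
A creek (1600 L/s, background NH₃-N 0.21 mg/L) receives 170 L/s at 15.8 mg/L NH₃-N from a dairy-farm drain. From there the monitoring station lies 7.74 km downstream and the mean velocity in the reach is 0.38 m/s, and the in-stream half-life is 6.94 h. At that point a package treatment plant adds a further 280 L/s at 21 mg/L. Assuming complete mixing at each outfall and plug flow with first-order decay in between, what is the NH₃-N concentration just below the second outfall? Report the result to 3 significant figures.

After mixing, C = (1600·0.2100 + 170.0·15.80) / 1770 = 3022/1770 = 1.707 mg/L; combined flow 1770 L/s.
Travel time t = 7.74·1000 / 0.38 = 20370 s = 5.658 h.
Half-life 6.94 h → k = ln 2 / 6.94 = 0.09988 h⁻¹ = 2.397 d⁻¹.
Decay over the reach: 1.707·exp(−kt) = 1.707·0.5683 = 0.9703 mg/L.
Second outfall: C = (1770·0.9703 + 280.0·21.00)/2050 = 3.706 mg/L.

3.71 mg/L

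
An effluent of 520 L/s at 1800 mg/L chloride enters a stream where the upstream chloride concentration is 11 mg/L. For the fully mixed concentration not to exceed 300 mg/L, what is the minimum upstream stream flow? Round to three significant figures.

Set C_mix = 300: (Q·11.00 + 520.0·1800) / (Q + 520.0) = 300
→ Q = 520.0·(1800 − 300)/(300 − 11.00) = 2699 L/s.

2700 L/s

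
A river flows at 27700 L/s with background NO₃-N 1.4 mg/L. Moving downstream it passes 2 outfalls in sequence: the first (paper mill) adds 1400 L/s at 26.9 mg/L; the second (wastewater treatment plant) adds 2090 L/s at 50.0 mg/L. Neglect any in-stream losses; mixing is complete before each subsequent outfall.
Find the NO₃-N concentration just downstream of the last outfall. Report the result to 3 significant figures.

After outfall 1: Q = 27700 + 1400 = 29100 L/s; C = (27700·1.400 + 1400·26.90)/29100 = 2.627 mg/L.
After outfall 2: Q = 29100 + 2090 = 31190 L/s; C = (29100·2.627 + 2090·50.00)/31190 = 5.801 mg/L.

5.80 mg/L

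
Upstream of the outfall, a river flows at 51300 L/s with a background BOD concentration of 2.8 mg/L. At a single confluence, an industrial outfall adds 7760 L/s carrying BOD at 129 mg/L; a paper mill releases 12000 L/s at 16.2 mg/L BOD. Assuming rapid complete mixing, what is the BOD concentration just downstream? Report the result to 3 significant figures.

18.8 mg/L

Flow-weighted average: C = (51300·2.800 + 7760·129.0 + 12000·16.20) / 71060 = 1339000/71060 = 18.84 mg/L.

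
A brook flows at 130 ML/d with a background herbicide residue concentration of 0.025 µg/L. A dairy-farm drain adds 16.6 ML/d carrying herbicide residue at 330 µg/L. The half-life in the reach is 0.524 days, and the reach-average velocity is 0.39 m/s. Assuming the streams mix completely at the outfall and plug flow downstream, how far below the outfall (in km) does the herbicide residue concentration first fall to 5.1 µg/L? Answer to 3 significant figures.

After mixing, C = (130.0·0.02500 + 16.60·330.0) / 146.6 = 5481/146.6 = 37.39 µg/L.
Half-life 0.524 d → k = ln 2 / 0.524 = 1.323 d⁻¹.
Set 37.39·exp(−k·t) = 5.1 → t = ln(37.39/5.1)/k = 130100 s = 36.14 h.
Distance = v·t = 0.39·130100 = 50750 m = 50.75 km.

50.7 km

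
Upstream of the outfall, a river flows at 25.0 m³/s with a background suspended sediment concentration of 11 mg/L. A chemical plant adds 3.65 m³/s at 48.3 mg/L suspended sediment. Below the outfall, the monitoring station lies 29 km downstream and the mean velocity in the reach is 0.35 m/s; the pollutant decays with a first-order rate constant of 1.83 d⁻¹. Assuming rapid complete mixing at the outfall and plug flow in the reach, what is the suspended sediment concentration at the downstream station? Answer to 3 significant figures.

Mass balance: C = (25.00·11.00 + 3.650·48.30) / 28.65 = 451.3/28.65 = 15.75 mg/L.
Travel time t = 29·1000 / 0.35 = 82860 s = 23.02 h.
Decay over the reach: 15.75·exp(−kt) = 15.75·0.1729 = 2.724 mg/L.

2.72 mg/L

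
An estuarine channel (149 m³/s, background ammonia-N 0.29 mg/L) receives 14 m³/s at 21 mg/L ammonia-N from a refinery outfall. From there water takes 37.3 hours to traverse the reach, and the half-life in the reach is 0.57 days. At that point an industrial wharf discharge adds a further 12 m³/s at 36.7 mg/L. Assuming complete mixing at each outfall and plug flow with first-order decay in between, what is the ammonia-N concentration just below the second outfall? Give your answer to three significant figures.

2.81 mg/L

Conservation of mass: C = (149.0·0.2900 + 14.00·21.00) / 163.0 = 337.2/163.0 = 2.069 mg/L; combined flow 163.0 m³/s.
Half-life 0.57 d → k = ln 2 / 0.57 = 1.216 d⁻¹.
After decay, C = 2.069 × e^(−kt) = 2.069 × 0.1511 = 0.3126 mg/L.
At the second outfall, C = (163.0·0.3126 + 12.00·36.70) / (163.0 + 12.00) = 2.808 mg/L.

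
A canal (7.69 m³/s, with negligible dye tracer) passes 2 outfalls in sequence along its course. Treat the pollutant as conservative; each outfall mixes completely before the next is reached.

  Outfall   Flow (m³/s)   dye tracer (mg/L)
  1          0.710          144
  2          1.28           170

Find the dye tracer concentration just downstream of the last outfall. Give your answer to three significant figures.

After outfall 1: Q = 7.690 + 0.7100 = 8.400 m³/s; C = (7.690·0 + 0.7100·144.0)/8.400 = 12.17 mg/L.
After outfall 2: Q = 8.400 + 1.280 = 9.680 m³/s; C = (8.400·12.17 + 1.280·170.0)/9.680 = 33.04 mg/L.

33.0 mg/L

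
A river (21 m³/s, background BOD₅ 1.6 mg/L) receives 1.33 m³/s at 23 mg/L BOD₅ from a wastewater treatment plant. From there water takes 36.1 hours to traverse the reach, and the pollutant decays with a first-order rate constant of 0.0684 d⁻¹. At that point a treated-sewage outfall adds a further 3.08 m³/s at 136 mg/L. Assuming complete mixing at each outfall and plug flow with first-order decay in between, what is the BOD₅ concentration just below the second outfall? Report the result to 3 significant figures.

Flow-weighted average: C = (21.00·1.600 + 1.330·23.00) / 22.33 = 64.19/22.33 = 2.875 mg/L; combined flow 22.33 m³/s.
Decay over the reach: 2.875·exp(−kt) = 2.875·0.9022 = 2.594 mg/L.
At the second outfall, C = (22.33·2.594 + 3.080·136.0) / (22.33 + 3.080) = 18.76 mg/L.

18.8 mg/L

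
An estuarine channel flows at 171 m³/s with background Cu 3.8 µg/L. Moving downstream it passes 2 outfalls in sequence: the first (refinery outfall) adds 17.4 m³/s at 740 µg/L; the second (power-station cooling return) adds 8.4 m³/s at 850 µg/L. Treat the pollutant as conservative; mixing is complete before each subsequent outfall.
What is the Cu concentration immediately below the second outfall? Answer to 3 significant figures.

After outfall 1: Q = 171.0 + 17.40 = 188.4 m³/s; C = (171.0·3.800 + 17.40·740.0)/188.4 = 71.79 µg/L.
After outfall 2: Q = 188.4 + 8.400 = 196.8 m³/s; C = (188.4·71.79 + 8.400·850.0)/196.8 = 105.0 µg/L.

105 µg/L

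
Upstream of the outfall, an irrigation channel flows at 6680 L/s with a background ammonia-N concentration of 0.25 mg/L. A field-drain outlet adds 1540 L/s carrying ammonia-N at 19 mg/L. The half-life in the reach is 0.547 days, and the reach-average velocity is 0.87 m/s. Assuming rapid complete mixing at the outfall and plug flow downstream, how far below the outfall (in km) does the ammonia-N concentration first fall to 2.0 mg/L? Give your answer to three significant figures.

37.5 km

After mixing, C = (6680·0.2500 + 1540·19.00) / 8220 = 30930/8220 = 3.763 mg/L.
Half-life 0.547 d → k = ln 2 / 0.547 = 1.267 d⁻¹.
Set 3.763·exp(−k·t) = 2.0 → t = ln(3.763/2.0)/k = 43090 s = 11.97 h.
Distance = v·t = 0.87·43090 = 37490 m = 37.49 km.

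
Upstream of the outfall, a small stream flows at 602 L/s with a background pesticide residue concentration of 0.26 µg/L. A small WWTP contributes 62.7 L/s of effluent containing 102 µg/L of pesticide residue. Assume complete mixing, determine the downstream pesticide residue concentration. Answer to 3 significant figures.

9.86 µg/L

Mixed concentration C = ΣQC/ΣQ = (602.0·0.2600 + 62.70·102.0) / 664.7 = 6552/664.7 = 9.857 µg/L.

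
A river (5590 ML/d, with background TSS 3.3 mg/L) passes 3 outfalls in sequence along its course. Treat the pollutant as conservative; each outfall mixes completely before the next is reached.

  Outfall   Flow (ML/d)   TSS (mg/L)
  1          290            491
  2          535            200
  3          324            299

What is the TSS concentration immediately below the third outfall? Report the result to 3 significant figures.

54.1 mg/L

Below outfall 1: Q → 5880 ML/d, C = (5590·3.300 + 290.0·491.0)/5880 = 27.35 mg/L.
Below outfall 2: Q → 6415 ML/d, C = (5880·27.35 + 535.0·200.0)/6415 = 41.75 mg/L.
Below outfall 3: Q → 6739 ML/d, C = (6415·41.75 + 324.0·299.0)/6739 = 54.12 mg/L.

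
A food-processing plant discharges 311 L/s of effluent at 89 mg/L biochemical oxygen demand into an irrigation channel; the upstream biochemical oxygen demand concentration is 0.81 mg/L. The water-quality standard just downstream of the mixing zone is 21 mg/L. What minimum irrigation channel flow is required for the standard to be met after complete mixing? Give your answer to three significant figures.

1050 L/s

Set C_mix = 21: (Q·0.8100 + 311.0·89.00) / (Q + 311.0) = 21
→ Q = 311.0·(89.00 − 21)/(21 − 0.8100) = 1047 L/s.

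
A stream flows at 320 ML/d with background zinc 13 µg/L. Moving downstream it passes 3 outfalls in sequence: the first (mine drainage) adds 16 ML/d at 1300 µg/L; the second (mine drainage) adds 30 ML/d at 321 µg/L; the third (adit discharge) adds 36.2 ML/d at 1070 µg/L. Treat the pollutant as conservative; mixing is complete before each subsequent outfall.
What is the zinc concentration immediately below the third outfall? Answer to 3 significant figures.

182 µg/L

Outfall 1: combined Q = 336.0 ML/d; C = (320.0·13.00 + 16.00·1300)/336.0 = 74.29 µg/L.
Outfall 2: combined Q = 366.0 ML/d; C = (336.0·74.29 + 30.00·321.0)/366.0 = 94.51 µg/L.
Outfall 3: combined Q = 402.2 ML/d; C = (366.0·94.51 + 36.20·1070)/402.2 = 182.3 µg/L.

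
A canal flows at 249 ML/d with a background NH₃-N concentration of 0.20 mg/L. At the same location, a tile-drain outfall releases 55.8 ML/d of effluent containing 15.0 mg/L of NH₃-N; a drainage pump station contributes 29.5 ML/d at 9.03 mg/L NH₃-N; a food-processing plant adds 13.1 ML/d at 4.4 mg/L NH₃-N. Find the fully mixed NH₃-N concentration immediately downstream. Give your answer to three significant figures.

3.49 mg/L

Conservation of mass: C = (249.0·0.2000 + 55.80·15.00 + 29.50·9.030 + 13.10·4.400) / 347.4 = 1211/347.4 = 3.485 mg/L.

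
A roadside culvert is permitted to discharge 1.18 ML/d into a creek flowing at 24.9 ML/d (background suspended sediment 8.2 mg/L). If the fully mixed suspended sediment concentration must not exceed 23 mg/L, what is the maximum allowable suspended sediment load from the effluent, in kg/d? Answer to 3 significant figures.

396 kg/d

Mass balance at the limit: 24.90·8.200 + 1.180·Cₑ = 26.08·23 → Cₑ = 335.3 mg/L.
1.180 ML/d = 0.01366 m³/s. Load = 0.01366 m³/s × 335.3 g/m³ × 86 400 s/d = 395.7 kg/d.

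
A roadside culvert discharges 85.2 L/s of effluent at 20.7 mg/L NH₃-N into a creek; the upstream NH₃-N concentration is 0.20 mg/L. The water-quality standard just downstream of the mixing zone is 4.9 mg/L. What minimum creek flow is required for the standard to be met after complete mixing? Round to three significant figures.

286 L/s

Set C_mix = 4.9: (Q·0.2000 + 85.20·20.70) / (Q + 85.20) = 4.9
→ Q = 85.20·(20.70 − 4.9)/(4.9 − 0.2000) = 286.4 L/s.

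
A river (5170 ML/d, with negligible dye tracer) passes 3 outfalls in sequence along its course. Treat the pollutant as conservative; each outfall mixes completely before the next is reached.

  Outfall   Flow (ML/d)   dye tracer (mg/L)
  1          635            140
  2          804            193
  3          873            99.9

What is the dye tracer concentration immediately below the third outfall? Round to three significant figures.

Below outfall 1: Q → 5805 ML/d, C = (5170·0 + 635.0·140.0)/5805 = 15.31 mg/L.
Below outfall 2: Q → 6609 ML/d, C = (5805·15.31 + 804.0·193.0)/6609 = 36.93 mg/L.
Below outfall 3: Q → 7482 ML/d, C = (6609·36.93 + 873.0·99.90)/7482 = 44.28 mg/L.

44.3 mg/L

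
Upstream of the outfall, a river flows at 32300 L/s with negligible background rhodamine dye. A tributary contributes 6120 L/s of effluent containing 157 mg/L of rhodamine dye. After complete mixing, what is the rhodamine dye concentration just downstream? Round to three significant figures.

After mixing, C = (32300·0 + 6120·157.0) / 38420 = 960800/38420 = 25.01 mg/L.

25.0 mg/L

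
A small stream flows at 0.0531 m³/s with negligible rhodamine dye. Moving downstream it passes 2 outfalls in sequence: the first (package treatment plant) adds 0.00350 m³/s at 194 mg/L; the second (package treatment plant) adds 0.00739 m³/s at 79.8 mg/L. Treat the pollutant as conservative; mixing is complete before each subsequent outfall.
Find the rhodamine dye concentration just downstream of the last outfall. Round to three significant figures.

19.8 mg/L

Below outfall 1: Q → 0.05660 m³/s, C = (0.05310·0 + 0.003500·194.0)/0.05660 = 12.00 mg/L.
Below outfall 2: Q → 0.06399 m³/s, C = (0.05660·12.00 + 0.007390·79.80)/0.06399 = 19.83 mg/L.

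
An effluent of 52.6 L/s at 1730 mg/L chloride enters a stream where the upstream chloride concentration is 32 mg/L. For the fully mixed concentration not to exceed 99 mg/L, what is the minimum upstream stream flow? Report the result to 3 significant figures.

1280 L/s

Set C_mix = 99: (Q·32.00 + 52.60·1730) / (Q + 52.60) = 99
→ Q = 52.60·(1730 − 99)/(99 − 32.00) = 1280 L/s.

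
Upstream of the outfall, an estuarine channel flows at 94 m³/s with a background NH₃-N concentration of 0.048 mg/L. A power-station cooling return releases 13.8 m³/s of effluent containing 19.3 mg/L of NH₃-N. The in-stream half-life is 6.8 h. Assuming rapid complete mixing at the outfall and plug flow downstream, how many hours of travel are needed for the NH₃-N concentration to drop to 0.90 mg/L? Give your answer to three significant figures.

10.1 h

Mixed concentration C = ΣQC/ΣQ = (94.00·0.04800 + 13.80·19.30) / 107.8 = 270.9/107.8 = 2.513 mg/L.
Half-life 6.8 h → k = ln 2 / 6.8 = 0.1019 h⁻¹ = 2.446 d⁻¹.
2.513·exp(−k·t) = 0.90 → t = ln(2.513/0.90)/k = 36260 s = 10.07 h.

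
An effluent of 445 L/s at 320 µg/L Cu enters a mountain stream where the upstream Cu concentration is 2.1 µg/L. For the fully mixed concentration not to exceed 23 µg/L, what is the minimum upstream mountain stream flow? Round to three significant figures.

Set C_mix = 23: (Q·2.100 + 445.0·320.0) / (Q + 445.0) = 23
→ Q = 445.0·(320.0 − 23)/(23 − 2.100) = 6324 L/s.

6320 L/s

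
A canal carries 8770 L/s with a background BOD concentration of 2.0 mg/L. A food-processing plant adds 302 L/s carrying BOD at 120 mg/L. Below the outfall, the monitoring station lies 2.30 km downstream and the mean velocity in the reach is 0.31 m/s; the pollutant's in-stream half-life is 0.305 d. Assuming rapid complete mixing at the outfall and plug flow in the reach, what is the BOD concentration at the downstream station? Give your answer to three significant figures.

4.88 mg/L

Conservation of mass: C = (8770·2.000 + 302.0·120.0) / 9072 = 53780/9072 = 5.928 mg/L.
Travel time t = 2.30·1000 / 0.31 = 7419 s = 2.061 h.
Half-life 0.305 d → k = ln 2 / 0.305 = 2.273 d⁻¹.
After decay, C = 5.928 × e^(−kt) = 5.928 × 0.8227 = 4.877 mg/L.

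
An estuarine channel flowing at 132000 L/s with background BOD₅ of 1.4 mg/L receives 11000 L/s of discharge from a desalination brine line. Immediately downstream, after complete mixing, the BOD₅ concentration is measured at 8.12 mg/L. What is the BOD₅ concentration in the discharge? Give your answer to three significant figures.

Mass balance: 132000·1.400 + 11000·Cₑ = 143000·8.120
→ Cₑ = (143000·8.120 − 132000·1.400) / 11000 = 88.76 mg/L.

88.8 mg/L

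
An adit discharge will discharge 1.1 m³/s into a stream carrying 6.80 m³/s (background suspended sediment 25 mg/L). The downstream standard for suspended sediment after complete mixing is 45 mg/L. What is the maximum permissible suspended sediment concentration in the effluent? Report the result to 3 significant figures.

169 mg/L

At the limit, (Qr·Cr + Qe·Cₑ)/(Qr + Qe) = 45:
Cₑ = (7.900·45 − 6.800·25.00) / 1.100 = 168.6 mg/L.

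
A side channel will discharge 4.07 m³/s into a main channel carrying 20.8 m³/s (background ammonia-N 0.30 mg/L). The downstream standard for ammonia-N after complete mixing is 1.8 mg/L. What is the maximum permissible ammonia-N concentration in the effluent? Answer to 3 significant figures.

9.47 mg/L

At the limit, (Qr·Cr + Qe·Cₑ)/(Qr + Qe) = 1.8:
Cₑ = (24.87·1.8 − 20.80·0.3000) / 4.070 = 9.466 mg/L.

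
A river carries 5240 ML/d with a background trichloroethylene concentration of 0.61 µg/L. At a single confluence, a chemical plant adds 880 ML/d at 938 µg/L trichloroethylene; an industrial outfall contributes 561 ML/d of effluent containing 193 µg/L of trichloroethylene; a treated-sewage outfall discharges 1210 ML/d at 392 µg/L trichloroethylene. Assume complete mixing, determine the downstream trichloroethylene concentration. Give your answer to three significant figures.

179 µg/L

Flow-weighted average: C = (5240·0.6100 + 880.0·938.0 + 561.0·193.0 + 1210·392.0) / 7891 = 1411000/7891 = 178.8 µg/L.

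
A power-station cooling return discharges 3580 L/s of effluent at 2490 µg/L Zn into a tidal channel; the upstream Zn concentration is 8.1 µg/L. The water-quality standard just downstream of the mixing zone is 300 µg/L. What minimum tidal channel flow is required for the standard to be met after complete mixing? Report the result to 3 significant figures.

26900 L/s

Set C_mix = 300: (Q·8.100 + 3580·2490) / (Q + 3580) = 300
→ Q = 3580·(2490 − 300)/(300 − 8.100) = 26860 L/s.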